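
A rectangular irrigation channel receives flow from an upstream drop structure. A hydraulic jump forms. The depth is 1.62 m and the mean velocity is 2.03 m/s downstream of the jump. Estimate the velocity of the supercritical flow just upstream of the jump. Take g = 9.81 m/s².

Fr₂ = V₂/√(g·y₂) = 2.03/√(9.81×1.62) = 0.509.
From the momentum equation (using Fr₂), y₁/y₂ = ½[√(1 + 8Fr₂²) − 1] = ½[√3.074 − 1] = 0.377.
y₁ = 0.377 × 1.62 = 0.610 m.
V₁ = q/y₁ = 3.29/0.610 = 5.39 m/s.

V₁ = 5.39 m/s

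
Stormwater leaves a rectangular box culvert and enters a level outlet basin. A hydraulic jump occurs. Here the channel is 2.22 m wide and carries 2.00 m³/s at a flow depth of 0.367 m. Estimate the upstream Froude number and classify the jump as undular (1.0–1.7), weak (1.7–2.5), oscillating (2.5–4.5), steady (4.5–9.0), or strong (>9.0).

q = Q/b = 2.00/2.22 = 0.901 m²/s; V₁ = q/y₁ = 2.45 m/s. Fr₁ = V₁/√(g·y₁) = 1.29.
Fr₁ = 1.29 lies in the undular range.

Fr₁ = 1.29; undular jump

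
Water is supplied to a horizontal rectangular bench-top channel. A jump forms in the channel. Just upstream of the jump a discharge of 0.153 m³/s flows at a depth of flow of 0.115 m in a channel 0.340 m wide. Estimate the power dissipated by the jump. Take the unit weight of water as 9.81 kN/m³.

P = 0.475 kW

q = Q/b = 0.153/0.340 = 0.450 m²/s; V₁ = q/y₁ = 3.91 m/s. Fr₁ = V₁/√(g·y₁) = 3.68.
By Bélanger, y₂/y₁ = ½[√(1 + 8Fr₁²) − 1] = ½[√109.6 − 1] = 4.73.
y₂ = 4.73 × 0.115 = 0.544 m.
Head loss: ΔE = (y₂ − y₁)³/(4y₁y₂) = (0.544 − 0.115)³/(4×0.115×0.544) = 0.0792/0.250 = 0.316 m.
P = γ·Q·ΔE = 9.81 × 0.153 × 0.316 = 0.475 kW.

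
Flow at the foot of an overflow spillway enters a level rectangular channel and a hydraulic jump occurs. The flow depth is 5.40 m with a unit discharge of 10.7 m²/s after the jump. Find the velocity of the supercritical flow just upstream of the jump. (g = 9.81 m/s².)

V₂ = q/y₂ = 10.7/5.40 = 1.98 m/s; Fr₂ = V₂/√(g·y₂) = 0.272.
Applying the sequent-depth relation in reverse, y₁/y₂ = ½[√(1 + 8Fr₂²) − 1] = ½[√1.593 − 1] = 0.131.
y₁ = 0.131 × 5.40 = 0.708 m.
V₁ = q/y₁ = 10.7/0.708 = 15.1 m/s.

V₁ = 15.1 m/s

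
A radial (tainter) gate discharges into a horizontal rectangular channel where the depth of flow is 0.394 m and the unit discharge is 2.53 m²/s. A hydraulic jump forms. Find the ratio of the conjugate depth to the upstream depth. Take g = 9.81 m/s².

V₁ = q/y₁ = 2.53/0.394 = 6.42 m/s. Fr₁ = V₁/√(g·y₁) = 6.42/√(9.81×0.394) = 3.27.
By Bélanger, y₂/y₁ = ½[√(1 + 8Fr₁²) − 1] = ½[√86.34 − 1] = 4.15.

y₂/y₁ = 4.15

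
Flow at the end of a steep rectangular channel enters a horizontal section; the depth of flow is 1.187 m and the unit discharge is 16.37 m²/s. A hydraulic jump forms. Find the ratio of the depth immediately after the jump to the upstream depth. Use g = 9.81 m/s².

V₁ = q/y₁ = 16.37/1.187 = 13.79 m/s. Fr₁ = V₁/√(g·y₁) = 13.79/√(9.81×1.187) = 4.041.
Sequent-depth ratio: y₂/y₁ = ½[√(1 + 8Fr₁²) − 1] = ½[√131.67 − 1] = 5.237.

y₂/y₁ = 5.237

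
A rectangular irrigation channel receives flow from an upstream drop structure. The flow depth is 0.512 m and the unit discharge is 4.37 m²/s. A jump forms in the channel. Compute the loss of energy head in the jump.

ΔE = 1.56 m

V₁ = q/y₁ = 4.37/0.512 = 8.54 m/s. Fr₁ = V₁/√(g·y₁) = 8.54/√(9.81×0.512) = 3.81.
Bélanger equation: y₂/y₁ = ½[√(1 + 8Fr₁²) − 1] = ½[√117.0 − 1] = 4.91.
y₂ = 4.91 × 0.512 = 2.51 m.
V₂ = q/y₂ = 4.37/2.51 = 1.74 m/s. E₁ = y₁ + V₁²/2g = 4.22 m; E₂ = y₂ + V₂²/2g = 2.67 m. ΔE = E₁ − E₂ = 1.56 m.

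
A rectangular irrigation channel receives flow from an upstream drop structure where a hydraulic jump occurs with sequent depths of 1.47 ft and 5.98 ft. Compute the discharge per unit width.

For a rectangular channel the momentum equation gives q² = ½·g·y₁·y₂·(y₁ + y₂) = ½×32.2×1.47×5.98×7.45 = 1054.
q = √1054 = 32.5 ft²/s.

q = 32.5 ft²/s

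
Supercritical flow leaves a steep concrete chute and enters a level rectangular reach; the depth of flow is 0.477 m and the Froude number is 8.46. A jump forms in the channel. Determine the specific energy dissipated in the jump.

ΔE = 11.9 m

Fr₁ = 8.46 (given).
From the momentum equation for a rectangular channel, y₂/y₁ = ½[√(1 + 8Fr₁²) − 1] = ½[√573.6 − 1] = 11.5.
y₂ = 11.5 × 0.477 = 5.47 m.
Head loss: ΔE = (y₂ − y₁)³/(4y₁y₂) = (5.47 − 0.477)³/(4×0.477×5.47) = 125/10.4 = 11.9 m.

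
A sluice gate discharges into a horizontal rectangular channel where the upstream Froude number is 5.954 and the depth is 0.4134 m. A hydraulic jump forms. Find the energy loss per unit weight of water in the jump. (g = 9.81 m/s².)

ΔE = 4.344 m

Fr₁ = 5.954 (given).
By Bélanger, y₂/y₁ = ½[√(1 + 8Fr₁²) − 1] = ½[√284.60 − 1] = 7.935.
y₂ = 7.935 × 0.4134 = 3.280 m.
V₁ = Fr₁·√(g·y₁) = 5.954×√(9.81×0.4134) = 11.99 m/s; q = V₁·y₁ = 4.957 m²/s. V₂ = q/y₂ = 4.957/3.280 = 1.511 m/s. E₁ = y₁ + V₁²/2g = 7.741 m; E₂ = y₂ + V₂²/2g = 3.397 m. ΔE = E₁ − E₂ = 4.344 m.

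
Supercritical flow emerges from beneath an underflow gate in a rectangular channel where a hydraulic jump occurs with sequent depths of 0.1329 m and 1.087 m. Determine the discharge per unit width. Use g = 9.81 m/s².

q = 0.9297 m²/s

For a rectangular channel the momentum equation gives q² = ½·g·y₁·y₂·(y₁ + y₂) = ½×9.81×0.1329×1.087×1.220 = 0.8644.
q = √0.8644 = 0.9297 m²/s.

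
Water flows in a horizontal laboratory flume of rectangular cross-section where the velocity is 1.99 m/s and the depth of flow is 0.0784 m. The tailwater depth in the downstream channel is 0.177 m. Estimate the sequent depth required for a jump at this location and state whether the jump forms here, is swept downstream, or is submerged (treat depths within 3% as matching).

Fr₁ = V₁/√(g·y₁) = 1.99/√(9.81×0.0784) = 2.27.
From the momentum equation for a rectangular channel, y₂/y₁ = ½[√(1 + 8Fr₁²) − 1] = ½[√42.19 − 1] = 2.75.
y₂ = 2.75 × 0.0784 = 0.215 m.
Tailwater y_tw = 0.177 m: y_tw < y₂, so the jump is swept downstream.

y₂ = 0.215 m; the jump is swept downstream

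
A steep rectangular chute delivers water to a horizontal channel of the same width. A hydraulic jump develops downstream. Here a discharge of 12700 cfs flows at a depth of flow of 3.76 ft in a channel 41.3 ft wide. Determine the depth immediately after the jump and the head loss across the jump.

y₂ = 37.7 ft; ΔE = 68.9 ft

q = Q/b = 12700/41.3 = 308 ft²/s; V₁ = q/y₁ = 81.8 ft/s. Fr₁ = V₁/√(g·y₁) = 7.43.
By Bélanger, y₂/y₁ = ½[√(1 + 8Fr₁²) − 1] = ½[√443.0 − 1] = 10.0.
y₂ = 10.0 × 3.76 = 37.7 ft.
V₂ = q/y₂ = 308/37.7 = 8.16 ft/s. E₁ = y₁ + V₁²/2g = 108 ft; E₂ = y₂ + V₂²/2g = 38.7 ft. ΔE = E₁ − E₂ = 68.9 ft.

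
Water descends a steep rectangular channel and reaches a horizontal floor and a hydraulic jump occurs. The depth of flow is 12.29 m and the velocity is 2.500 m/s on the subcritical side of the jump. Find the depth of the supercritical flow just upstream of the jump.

y₁ = 1.164 m

Fr₂ = V₂/√(g·y₂) = 2.500/√(9.81×12.29) = 0.2277.
Applying the sequent-depth relation in reverse, y₁/y₂ = ½[√(1 + 8Fr₂²) − 1] = ½[√1.4147 − 1] = 0.09471.
y₁ = 0.09471 × 12.29 = 1.164 m.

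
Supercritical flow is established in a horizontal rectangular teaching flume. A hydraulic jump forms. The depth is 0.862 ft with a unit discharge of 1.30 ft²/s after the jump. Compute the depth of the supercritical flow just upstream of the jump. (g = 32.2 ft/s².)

V₂ = q/y₂ = 1.30/0.862 = 1.51 ft/s; Fr₂ = V₂/√(g·y₂) = 0.286.
The Bélanger relation is symmetric: y₁/y₂ = ½[√(1 + 8Fr₂²) − 1] = ½[√1.656 − 1] = 0.143.
y₁ = 0.143 × 0.862 = 0.124 ft.

y₁ = 0.124 ft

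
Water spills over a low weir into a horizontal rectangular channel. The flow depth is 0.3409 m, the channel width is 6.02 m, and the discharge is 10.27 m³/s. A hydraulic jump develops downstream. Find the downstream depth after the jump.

y₂ = 1.160 m

q = Q/b = 10.27/6.02 = 1.706 m²/s; V₁ = q/y₁ = 5.004 m/s. Fr₁ = V₁/√(g·y₁) = 2.737.
Sequent-depth ratio: y₂/y₁ = ½[√(1 + 8Fr₁²) − 1] = ½[√60.908 − 1] = 3.402.
y₂ = 3.402 × 0.3409 = 1.160 m.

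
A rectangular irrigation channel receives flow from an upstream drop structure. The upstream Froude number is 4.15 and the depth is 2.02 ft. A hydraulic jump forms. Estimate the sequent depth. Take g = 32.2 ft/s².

Fr₁ = 4.15 (given).
Conjugate-depth relation: y₂/y₁ = ½[√(1 + 8Fr₁²) − 1] = ½[√138.8 − 1] = 5.39.
y₂ = 5.39 × 2.02 = 10.9 ft.

y₂ = 10.9 ft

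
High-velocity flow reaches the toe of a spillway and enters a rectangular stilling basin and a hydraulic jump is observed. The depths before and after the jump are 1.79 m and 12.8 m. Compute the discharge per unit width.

For a rectangular channel the momentum equation gives q² = ½·g·y₁·y₂·(y₁ + y₂) = ½×9.81×1.79×12.8×14.6 = 1640.
q = √1640 = 40.5 m²/s.

q = 40.5 m²/s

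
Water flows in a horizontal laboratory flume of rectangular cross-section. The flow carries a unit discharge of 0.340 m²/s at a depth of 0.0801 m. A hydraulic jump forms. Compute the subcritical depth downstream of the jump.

y₂ = 0.504 m

V₁ = q/y₁ = 0.340/0.0801 = 4.24 m/s. Fr₁ = V₁/√(g·y₁) = 4.24/√(9.81×0.0801) = 4.79.
From the momentum equation for a rectangular channel, y₂/y₁ = ½[√(1 + 8Fr₁²) − 1] = ½[√184.4 − 1] = 6.29.
y₂ = 6.29 × 0.0801 = 0.504 m.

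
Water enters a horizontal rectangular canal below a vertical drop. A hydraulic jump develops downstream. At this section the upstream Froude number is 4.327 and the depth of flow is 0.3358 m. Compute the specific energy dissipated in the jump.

Fr₁ = 4.327 (given).
Bélanger equation: y₂/y₁ = ½[√(1 + 8Fr₁²) − 1] = ½[√150.78 − 1] = 5.640.
y₂ = 5.640 × 0.3358 = 1.894 m.
Head loss: ΔE = (y₂ − y₁)³/(4y₁y₂) = (1.894 − 0.3358)³/(4×0.3358×1.894) = 3.782/2.544 = 1.487 m.

ΔE = 1.487 m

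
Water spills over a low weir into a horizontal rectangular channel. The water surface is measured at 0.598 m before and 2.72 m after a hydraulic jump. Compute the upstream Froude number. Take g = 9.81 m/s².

For a rectangular channel the momentum equation gives q² = ½·g·y₁·y₂·(y₁ + y₂) = ½×9.81×0.598×2.72×3.32 = 26.5.
q = √26.5 = 5.15 m²/s.
V₁ = q/y₁ = 8.60 m/s; Fr₁ = V₁/√(g·y₁) = 3.55.

Fr₁ = 3.55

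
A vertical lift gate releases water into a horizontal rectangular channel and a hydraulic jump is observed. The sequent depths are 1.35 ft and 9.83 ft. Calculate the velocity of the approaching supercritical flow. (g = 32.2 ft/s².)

For a rectangular channel the momentum equation gives q² = ½·g·y₁·y₂·(y₁ + y₂) = ½×32.2×1.35×9.83×11.2 = 2389.
q = √2389 = 48.9 ft²/s.
V₁ = q/y₁ = 48.9/1.35 = 36.2 ft/s.

V₁ = 36.2 ft/s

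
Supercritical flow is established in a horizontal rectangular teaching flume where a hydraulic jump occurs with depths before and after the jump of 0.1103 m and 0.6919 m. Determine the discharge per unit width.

For a rectangular channel the momentum equation gives q² = ½·g·y₁·y₂·(y₁ + y₂) = ½×9.81×0.1103×0.6919×0.8022 = 0.3003.
q = √0.3003 = 0.5480 m²/s.

q = 0.5480 m²/s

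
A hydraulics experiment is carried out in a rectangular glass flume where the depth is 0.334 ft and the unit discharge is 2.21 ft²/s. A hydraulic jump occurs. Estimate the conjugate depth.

y₂ = 0.801 ft

V₁ = q/y₁ = 2.21/0.334 = 6.62 ft/s. Fr₁ = V₁/√(g·y₁) = 6.62/√(32.2×0.334) = 2.02.
Conjugate-depth relation: y₂/y₁ = ½[√(1 + 8Fr₁²) − 1] = ½[√33.57 − 1] = 2.40.
y₂ = 2.40 × 0.334 = 0.801 ft.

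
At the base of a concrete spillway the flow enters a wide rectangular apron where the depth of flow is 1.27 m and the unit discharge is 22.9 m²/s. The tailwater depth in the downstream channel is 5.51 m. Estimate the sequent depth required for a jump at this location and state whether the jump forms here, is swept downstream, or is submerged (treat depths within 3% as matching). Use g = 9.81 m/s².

y₂ = 8.56 m; the jump is swept downstream

V₁ = q/y₁ = 22.9/1.27 = 18.0 m/s. Fr₁ = V₁/√(g·y₁) = 18.0/√(9.81×1.27) = 5.11.
By Bélanger, y₂/y₁ = ½[√(1 + 8Fr₁²) − 1] = ½[√209.8 − 1] = 6.74.
y₂ = 6.74 × 1.27 = 8.56 m.
Tailwater y_tw = 5.51 m: y_tw < y₂, so the jump is swept downstream.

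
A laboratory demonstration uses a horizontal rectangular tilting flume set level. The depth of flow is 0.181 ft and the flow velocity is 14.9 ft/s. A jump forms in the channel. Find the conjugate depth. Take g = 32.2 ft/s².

Fr₁ = V₁/√(g·y₁) = 14.9/√(32.2×0.181) = 6.17.
Bélanger equation: y₂/y₁ = ½[√(1 + 8Fr₁²) − 1] = ½[√305.7 − 1] = 8.24.
y₂ = 8.24 × 0.181 = 1.49 ft.

y₂ = 1.49 ft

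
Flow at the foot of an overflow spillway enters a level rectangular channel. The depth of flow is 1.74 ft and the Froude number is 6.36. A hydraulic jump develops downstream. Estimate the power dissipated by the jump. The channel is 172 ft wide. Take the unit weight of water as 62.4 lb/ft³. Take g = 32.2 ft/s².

P = 34981 hp

Fr₁ = 6.36 (given).
Bélanger equation: y₂/y₁ = ½[√(1 + 8Fr₁²) − 1] = ½[√324.6 − 1] = 8.51.
y₂ = 8.51 × 1.74 = 14.8 ft.
Head loss: ΔE = (y₂ − y₁)³/(4y₁y₂) = (14.8 − 1.74)³/(4×1.74×14.8) = 2230/103 = 21.6 ft.
V₁ = Fr₁·√(g·y₁) = 6.36×√(32.2×1.74) = 47.6 ft/s; q = V₁·y₁ = 82.8 ft²/s. Q = q·b = 82.8 × 172 = 14247 cfs. P = γ·Q·ΔE/550 = 62.4 × 14247 × 21.6 / 550 = 34981 hp.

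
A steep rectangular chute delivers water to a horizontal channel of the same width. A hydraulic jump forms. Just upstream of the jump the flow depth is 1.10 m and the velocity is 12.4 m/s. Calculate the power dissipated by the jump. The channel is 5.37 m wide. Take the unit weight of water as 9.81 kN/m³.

P = 2341 kW

Fr₁ = V₁/√(g·y₁) = 12.4/√(9.81×1.10) = 3.77.
By Bélanger, y₂/y₁ = ½[√(1 + 8Fr₁²) − 1] = ½[√115.0 − 1] = 4.86.
y₂ = 4.86 × 1.10 = 5.35 m.
Head loss: ΔE = (y₂ − y₁)³/(4y₁y₂) = (5.35 − 1.10)³/(4×1.10×5.35) = 76.7/23.5 = 3.26 m.
q = V₁·y₁ = 12.4 × 1.10 = 13.6 m²/s. Q = q·b = 13.6 × 5.37 = 73.2 m³/s. P = γ·Q·ΔE = 9.81 × 73.2 × 3.26 = 2341 kW.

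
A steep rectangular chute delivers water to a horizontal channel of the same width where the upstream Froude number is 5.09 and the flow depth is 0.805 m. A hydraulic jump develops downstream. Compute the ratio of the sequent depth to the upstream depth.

y₂/y₁ = 6.72

Fr₁ = 5.09 (given).
Conjugate-depth relation: y₂/y₁ = ½[√(1 + 8Fr₁²) − 1] = ½[√208.3 − 1] = 6.72.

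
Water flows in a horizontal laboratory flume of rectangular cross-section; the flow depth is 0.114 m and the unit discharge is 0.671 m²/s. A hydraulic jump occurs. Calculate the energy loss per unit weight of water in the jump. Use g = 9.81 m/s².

V₁ = q/y₁ = 0.671/0.114 = 5.89 m/s. Fr₁ = V₁/√(g·y₁) = 5.89/√(9.81×0.114) = 5.57.
Sequent-depth ratio: y₂/y₁ = ½[√(1 + 8Fr₁²) − 1] = ½[√248.8 − 1] = 7.39.
y₂ = 7.39 × 0.114 = 0.842 m.
Head loss: ΔE = (y₂ − y₁)³/(4y₁y₂) = (0.842 − 0.114)³/(4×0.114×0.842) = 0.386/0.384 = 1.01 m.

ΔE = 1.01 m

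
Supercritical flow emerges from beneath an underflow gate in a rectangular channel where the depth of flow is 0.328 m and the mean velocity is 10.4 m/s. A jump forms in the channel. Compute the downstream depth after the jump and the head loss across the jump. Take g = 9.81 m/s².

y₂ = 2.53 m; ΔE = 3.22 m

Fr₁ = V₁/√(g·y₁) = 10.4/√(9.81×0.328) = 5.80.
Conjugate-depth relation: y₂/y₁ = ½[√(1 + 8Fr₁²) − 1] = ½[√269.9 − 1] = 7.71.
y₂ = 7.71 × 0.328 = 2.53 m.
q = V₁·y₁ = 10.4 × 0.328 = 3.41 m²/s. V₂ = q/y₂ = 3.41/2.53 = 1.35 m/s. E₁ = y₁ + V₁²/2g = 5.84 m; E₂ = y₂ + V₂²/2g = 2.62 m. ΔE = E₁ − E₂ = 3.22 m.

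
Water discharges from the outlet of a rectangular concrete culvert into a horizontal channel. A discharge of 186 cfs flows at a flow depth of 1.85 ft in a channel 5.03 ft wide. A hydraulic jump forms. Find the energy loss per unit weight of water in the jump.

q = Q/b = 186/5.03 = 37.0 ft²/s; V₁ = q/y₁ = 20.0 ft/s. Fr₁ = V₁/√(g·y₁) = 2.59.
By Bélanger, y₂/y₁ = ½[√(1 + 8Fr₁²) − 1] = ½[√54.65 − 1] = 3.20.
y₂ = 3.20 × 1.85 = 5.91 ft.
Head loss: ΔE = (y₂ − y₁)³/(4y₁y₂) = (5.91 − 1.85)³/(4×1.85×5.91) = 67.1/43.8 = 1.53 ft.

ΔE = 1.53 ft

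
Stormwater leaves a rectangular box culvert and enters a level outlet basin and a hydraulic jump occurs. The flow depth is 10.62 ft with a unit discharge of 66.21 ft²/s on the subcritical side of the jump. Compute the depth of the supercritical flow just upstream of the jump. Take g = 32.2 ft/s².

V₂ = q/y₂ = 66.21/10.62 = 6.234 ft/s; Fr₂ = V₂/√(g·y₂) = 0.3371.
Since the conjugate-depth ratio holds either way, y₁/y₂ = ½[√(1 + 8Fr₂²) − 1] = ½[√1.9093 − 1] = 0.1909.
y₁ = 0.1909 × 10.62 = 2.027 ft.

y₁ = 2.027 ft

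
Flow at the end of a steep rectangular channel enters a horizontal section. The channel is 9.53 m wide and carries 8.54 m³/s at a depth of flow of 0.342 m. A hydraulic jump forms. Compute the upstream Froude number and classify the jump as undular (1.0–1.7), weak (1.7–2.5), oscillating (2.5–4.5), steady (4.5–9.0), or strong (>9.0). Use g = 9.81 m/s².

Fr₁ = 1.43; undular jump

q = Q/b = 8.54/9.53 = 0.896 m²/s; V₁ = q/y₁ = 2.62 m/s. Fr₁ = V₁/√(g·y₁) = 1.43.
Fr₁ = 1.43 lies in the undular range.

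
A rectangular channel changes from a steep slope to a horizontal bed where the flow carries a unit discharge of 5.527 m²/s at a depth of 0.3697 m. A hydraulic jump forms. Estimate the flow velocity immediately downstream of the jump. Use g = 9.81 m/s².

V₁ = q/y₁ = 5.527/0.3697 = 14.95 m/s. Fr₁ = V₁/√(g·y₁) = 14.95/√(9.81×0.3697) = 7.850.
By Bélanger, y₂/y₁ = ½[√(1 + 8Fr₁²) − 1] = ½[√494.01 − 1] = 10.61.
y₂ = 10.61 × 0.3697 = 3.924 m.
V₂ = q/y₂ = 5.527/3.924 = 1.409 m/s.

V₂ = 1.409 m/s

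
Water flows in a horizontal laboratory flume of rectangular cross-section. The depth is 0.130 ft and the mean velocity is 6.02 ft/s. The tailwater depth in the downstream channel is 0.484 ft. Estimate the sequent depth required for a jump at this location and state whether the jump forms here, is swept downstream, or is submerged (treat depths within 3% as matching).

y₂ = 0.480 ft; the jump forms here

Fr₁ = V₁/√(g·y₁) = 6.02/√(32.2×0.130) = 2.94.
Conjugate-depth relation: y₂/y₁ = ½[√(1 + 8Fr₁²) − 1] = ½[√70.26 − 1] = 3.69.
y₂ = 3.69 × 0.130 = 0.480 ft.
Tailwater y_tw = 0.484 ft: y_tw ≈ y₂, so the jump forms here.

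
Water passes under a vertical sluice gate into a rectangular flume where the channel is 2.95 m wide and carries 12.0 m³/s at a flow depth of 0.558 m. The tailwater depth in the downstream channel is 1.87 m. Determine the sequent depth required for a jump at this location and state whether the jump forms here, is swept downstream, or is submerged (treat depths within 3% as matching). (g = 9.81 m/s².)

q = Q/b = 12.0/2.95 = 4.07 m²/s; V₁ = q/y₁ = 7.29 m/s. Fr₁ = V₁/√(g·y₁) = 3.12.
From the momentum equation for a rectangular channel, y₂/y₁ = ½[√(1 + 8Fr₁²) − 1] = ½[√78.67 − 1] = 3.93.
y₂ = 3.93 × 0.558 = 2.20 m.
Tailwater y_tw = 1.87 m: y_tw < y₂, so the jump is swept downstream.

y₂ = 2.20 m; the jump is swept downstream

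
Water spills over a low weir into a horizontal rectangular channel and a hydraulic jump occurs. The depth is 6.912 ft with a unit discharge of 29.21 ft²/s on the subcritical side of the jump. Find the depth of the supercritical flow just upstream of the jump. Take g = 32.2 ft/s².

V₂ = q/y₂ = 29.21/6.912 = 4.226 ft/s; Fr₂ = V₂/√(g·y₂) = 0.2833.
From the momentum equation (using Fr₂), y₁/y₂ = ½[√(1 + 8Fr₂²) − 1] = ½[√1.6419 − 1] = 0.1407.
y₁ = 0.1407 × 6.912 = 0.9724 ft.

y₁ = 0.9724 ft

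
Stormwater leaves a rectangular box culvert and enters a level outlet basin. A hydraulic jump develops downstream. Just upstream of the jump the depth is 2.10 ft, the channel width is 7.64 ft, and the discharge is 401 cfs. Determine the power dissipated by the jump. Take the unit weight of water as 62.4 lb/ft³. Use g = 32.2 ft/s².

P = 141 hp

q = Q/b = 401/7.64 = 52.5 ft²/s; V₁ = q/y₁ = 25.0 ft/s. Fr₁ = V₁/√(g·y₁) = 3.04.
Sequent-depth ratio: y₂/y₁ = ½[√(1 + 8Fr₁²) − 1] = ½[√74.91 − 1] = 3.83.
y₂ = 3.83 × 2.10 = 8.04 ft.
Head loss: ΔE = (y₂ − y₁)³/(4y₁y₂) = (8.04 − 2.10)³/(4×2.10×8.04) = 209/67.5 = 3.10 ft.
P = γ·Q·ΔE/550 = 62.4 × 401 × 3.10 / 550 = 141 hp.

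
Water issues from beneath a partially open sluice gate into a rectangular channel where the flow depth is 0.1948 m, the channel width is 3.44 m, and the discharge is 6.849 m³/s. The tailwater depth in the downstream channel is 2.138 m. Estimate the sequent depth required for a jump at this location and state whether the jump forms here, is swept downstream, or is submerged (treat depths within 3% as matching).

q = Q/b = 6.849/3.44 = 1.991 m²/s; V₁ = q/y₁ = 10.22 m/s. Fr₁ = V₁/√(g·y₁) = 7.394.
Sequent-depth ratio: y₂/y₁ = ½[√(1 + 8Fr₁²) − 1] = ½[√438.31 − 1] = 9.968.
y₂ = 9.968 × 0.1948 = 1.942 m.
Tailwater y_tw = 2.138 m: y_tw > y₂, so the jump is submerged.

y₂ = 1.942 m; the jump is submerged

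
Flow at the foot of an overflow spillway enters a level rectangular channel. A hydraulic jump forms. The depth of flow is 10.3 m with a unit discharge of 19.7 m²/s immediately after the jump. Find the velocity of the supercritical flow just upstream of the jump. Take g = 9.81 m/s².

V₂ = q/y₂ = 19.7/10.3 = 1.91 m/s; Fr₂ = V₂/√(g·y₂) = 0.190.
The Bélanger relation is symmetric: y₁/y₂ = ½[√(1 + 8Fr₂²) − 1] = ½[√1.290 − 1] = 0.0678.
y₁ = 0.0678 × 10.3 = 0.698 m.
V₁ = q/y₁ = 19.7/0.698 = 28.2 m/s.

V₁ = 28.2 m/s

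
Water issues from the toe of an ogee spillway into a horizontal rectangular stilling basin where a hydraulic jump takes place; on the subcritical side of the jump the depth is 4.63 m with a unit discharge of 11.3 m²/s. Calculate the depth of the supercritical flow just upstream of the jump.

y₁ = 0.999 m

V₂ = q/y₂ = 11.3/4.63 = 2.44 m/s; Fr₂ = V₂/√(g·y₂) = 0.362.
From the momentum equation (using Fr₂), y₁/y₂ = ½[√(1 + 8Fr₂²) − 1] = ½[√2.049 − 1] = 0.216.
y₁ = 0.216 × 4.63 = 0.999 m.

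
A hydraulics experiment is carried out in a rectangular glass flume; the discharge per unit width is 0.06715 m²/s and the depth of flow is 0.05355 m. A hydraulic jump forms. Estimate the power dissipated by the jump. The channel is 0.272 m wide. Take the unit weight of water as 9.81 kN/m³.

V₁ = q/y₁ = 0.06715/0.05355 = 1.254 m/s. Fr₁ = V₁/√(g·y₁) = 1.254/√(9.81×0.05355) = 1.730.
Bélanger equation: y₂/y₁ = ½[√(1 + 8Fr₁²) − 1] = ½[√24.946 − 1] = 1.997.
y₂ = 1.997 × 0.05355 = 0.1070 m.
V₂ = q/y₂ = 0.06715/0.1070 = 0.6278 m/s. E₁ = y₁ + V₁²/2g = 0.1337 m; E₂ = y₂ + V₂²/2g = 0.1270 m. ΔE = E₁ − E₂ = 0.006649 m.
Q = q·b = 0.06715 × 0.272 = 0.01826 m³/s. P = γ·Q·ΔE = 9.81 × 0.01826 × 0.006649 = 0.001191 kW.

P = 0.001191 kW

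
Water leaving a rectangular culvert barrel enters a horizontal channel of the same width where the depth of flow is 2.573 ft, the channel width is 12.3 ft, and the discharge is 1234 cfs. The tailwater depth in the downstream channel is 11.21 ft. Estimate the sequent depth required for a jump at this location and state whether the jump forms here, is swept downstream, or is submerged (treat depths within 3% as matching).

y₂ = 14.35 ft; the jump is swept downstream

q = Q/b = 1234/12.3 = 100.3 ft²/s; V₁ = q/y₁ = 38.99 ft/s. Fr₁ = V₁/√(g·y₁) = 4.284.
Sequent-depth ratio: y₂/y₁ = ½[√(1 + 8Fr₁²) − 1] = ½[√147.80 − 1] = 5.579.
y₂ = 5.579 × 2.573 = 14.35 ft.
Tailwater y_tw = 11.21 ft: y_tw < y₂, so the jump is swept downstream.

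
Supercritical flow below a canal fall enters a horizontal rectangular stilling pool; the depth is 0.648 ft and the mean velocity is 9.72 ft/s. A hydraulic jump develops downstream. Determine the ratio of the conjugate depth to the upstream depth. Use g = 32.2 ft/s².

Fr₁ = V₁/√(g·y₁) = 9.72/√(32.2×0.648) = 2.13.
By Bélanger, y₂/y₁ = ½[√(1 + 8Fr₁²) − 1] = ½[√37.22 − 1] = 2.55.

y₂/y₁ = 2.55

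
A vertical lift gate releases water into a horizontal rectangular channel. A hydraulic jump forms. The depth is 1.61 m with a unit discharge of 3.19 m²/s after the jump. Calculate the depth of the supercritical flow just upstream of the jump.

V₂ = q/y₂ = 3.19/1.61 = 1.98 m/s; Fr₂ = V₂/√(g·y₂) = 0.499.
The Bélanger relation is symmetric: y₁/y₂ = ½[√(1 + 8Fr₂²) − 1] = ½[√2.988 − 1] = 0.364.
y₁ = 0.364 × 1.61 = 0.587 m.

y₁ = 0.587 m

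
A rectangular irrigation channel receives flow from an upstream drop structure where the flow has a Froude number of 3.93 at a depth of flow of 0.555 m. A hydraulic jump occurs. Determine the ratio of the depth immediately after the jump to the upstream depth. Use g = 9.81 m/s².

Fr₁ = 3.93 (given).
Conjugate-depth relation: y₂/y₁ = ½[√(1 + 8Fr₁²) − 1] = ½[√124.6 − 1] = 5.08.

y₂/y₁ = 5.08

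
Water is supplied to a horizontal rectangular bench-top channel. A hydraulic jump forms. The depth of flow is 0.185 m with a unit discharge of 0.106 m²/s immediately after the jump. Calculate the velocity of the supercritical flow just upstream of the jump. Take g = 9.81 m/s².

V₂ = q/y₂ = 0.106/0.185 = 0.573 m/s; Fr₂ = V₂/√(g·y₂) = 0.425.
From the momentum equation (using Fr₂), y₁/y₂ = ½[√(1 + 8Fr₂²) − 1] = ½[√2.447 − 1] = 0.282.
y₁ = 0.282 × 0.185 = 0.0522 m.
V₁ = q/y₁ = 0.106/0.0522 = 2.03 m/s.

V₁ = 2.03 m/s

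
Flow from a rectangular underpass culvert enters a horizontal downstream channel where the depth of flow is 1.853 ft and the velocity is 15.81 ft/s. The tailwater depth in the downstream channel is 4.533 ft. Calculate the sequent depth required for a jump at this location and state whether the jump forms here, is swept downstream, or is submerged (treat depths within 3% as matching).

y₂ = 4.517 ft; the jump forms here

Fr₁ = V₁/√(g·y₁) = 15.81/√(32.2×1.853) = 2.047.
Conjugate-depth relation: y₂/y₁ = ½[√(1 + 8Fr₁²) − 1] = ½[√34.514 − 1] = 2.437.
y₂ = 2.437 × 1.853 = 4.517 ft.
Tailwater y_tw = 4.533 ft: y_tw ≈ y₂, so the jump forms here.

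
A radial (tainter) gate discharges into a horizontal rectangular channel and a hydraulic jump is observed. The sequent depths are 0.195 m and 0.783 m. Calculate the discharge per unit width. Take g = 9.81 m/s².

q = 0.856 m²/s

For a rectangular channel the momentum equation gives q² = ½·g·y₁·y₂·(y₁ + y₂) = ½×9.81×0.195×0.783×0.978 = 0.732.
q = √0.732 = 0.856 m²/s.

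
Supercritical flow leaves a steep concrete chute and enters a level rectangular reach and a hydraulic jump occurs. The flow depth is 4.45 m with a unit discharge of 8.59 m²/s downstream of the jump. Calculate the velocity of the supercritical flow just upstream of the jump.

V₁ = 13.0 m/s

V₂ = q/y₂ = 8.59/4.45 = 1.93 m/s; Fr₂ = V₂/√(g·y₂) = 0.292.
The Bélanger relation is symmetric: y₁/y₂ = ½[√(1 + 8Fr₂²) − 1] = ½[√1.683 − 1] = 0.149.
y₁ = 0.149 × 4.45 = 0.661 m.
V₁ = q/y₁ = 8.59/0.661 = 13.0 m/s.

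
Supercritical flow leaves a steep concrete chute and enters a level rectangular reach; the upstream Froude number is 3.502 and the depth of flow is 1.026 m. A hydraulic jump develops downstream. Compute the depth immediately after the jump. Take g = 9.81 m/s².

y₂ = 4.594 m

Fr₁ = 3.502 (given).
Bélanger equation: y₂/y₁ = ½[√(1 + 8Fr₁²) − 1] = ½[√99.112 − 1] = 4.478.
y₂ = 4.478 × 1.026 = 4.594 m.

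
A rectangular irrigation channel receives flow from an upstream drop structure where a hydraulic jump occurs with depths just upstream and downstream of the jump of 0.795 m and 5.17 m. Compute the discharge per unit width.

q = 11.0 m²/s

For a rectangular channel the momentum equation gives q² = ½·g·y₁·y₂·(y₁ + y₂) = ½×9.81×0.795×5.17×5.96 = 120.
q = √120 = 11.0 m²/s.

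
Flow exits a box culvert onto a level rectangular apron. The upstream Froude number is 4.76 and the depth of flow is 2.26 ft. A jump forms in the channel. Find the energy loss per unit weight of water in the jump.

Fr₁ = 4.76 (given).
From the momentum equation for a rectangular channel, y₂/y₁ = ½[√(1 + 8Fr₁²) − 1] = ½[√182.3 − 1] = 6.25.
y₂ = 6.25 × 2.26 = 14.1 ft.
V₁ = Fr₁·√(g·y₁) = 4.76×√(32.2×2.26) = 40.6 ft/s; q = V₁·y₁ = 91.8 ft²/s. V₂ = q/y₂ = 91.8/14.1 = 6.50 ft/s. E₁ = y₁ + V₁²/2g = 27.9 ft; E₂ = y₂ + V₂²/2g = 14.8 ft. ΔE = E₁ − E₂ = 13.1 ft.

ΔE = 13.1 ft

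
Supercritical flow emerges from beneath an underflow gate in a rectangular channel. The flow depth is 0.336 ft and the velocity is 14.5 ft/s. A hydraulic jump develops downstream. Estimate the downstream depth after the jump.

Fr₁ = V₁/√(g·y₁) = 14.5/√(32.2×0.336) = 4.41.
Bélanger equation: y₂/y₁ = ½[√(1 + 8Fr₁²) − 1] = ½[√156.5 − 1] = 5.75.
y₂ = 5.75 × 0.336 = 1.93 ft.

y₂ = 1.93 ft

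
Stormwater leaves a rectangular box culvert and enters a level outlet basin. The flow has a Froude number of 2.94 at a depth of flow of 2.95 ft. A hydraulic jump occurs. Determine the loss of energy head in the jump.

Fr₁ = 2.94 (given).
By Bélanger, y₂/y₁ = ½[√(1 + 8Fr₁²) − 1] = ½[√70.15 − 1] = 3.69.
y₂ = 3.69 × 2.95 = 10.9 ft.
Head loss: ΔE = (y₂ − y₁)³/(4y₁y₂) = (10.9 − 2.95)³/(4×2.95×10.9) = 498/128 = 3.88 ft.

ΔE = 3.88 ft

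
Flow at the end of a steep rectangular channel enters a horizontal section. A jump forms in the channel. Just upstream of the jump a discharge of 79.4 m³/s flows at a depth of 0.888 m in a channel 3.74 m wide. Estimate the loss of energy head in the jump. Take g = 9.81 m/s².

ΔE = 20.0 m

q = Q/b = 79.4/3.74 = 21.2 m²/s; V₁ = q/y₁ = 23.9 m/s. Fr₁ = V₁/√(g·y₁) = 8.10.
Bélanger equation: y₂/y₁ = ½[√(1 + 8Fr₁²) − 1] = ½[√525.9 − 1] = 11.0.
y₂ = 11.0 × 0.888 = 9.74 m.
Head loss: ΔE = (y₂ − y₁)³/(4y₁y₂) = (9.74 − 0.888)³/(4×0.888×9.74) = 693/34.6 = 20.0 m.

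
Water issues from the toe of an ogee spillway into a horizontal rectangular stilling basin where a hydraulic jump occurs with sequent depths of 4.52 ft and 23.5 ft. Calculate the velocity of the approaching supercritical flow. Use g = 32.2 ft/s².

For a rectangular channel the momentum equation gives q² = ½·g·y₁·y₂·(y₁ + y₂) = ½×32.2×4.52×23.5×28.0 = 47918.
q = √47918 = 219 ft²/s.
V₁ = q/y₁ = 219/4.52 = 48.4 ft/s.

V₁ = 48.4 ft/s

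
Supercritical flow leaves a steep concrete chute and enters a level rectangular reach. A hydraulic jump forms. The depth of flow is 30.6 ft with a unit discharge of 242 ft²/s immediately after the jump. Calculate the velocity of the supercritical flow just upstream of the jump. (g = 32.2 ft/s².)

V₁ = 69.4 ft/s

V₂ = q/y₂ = 242/30.6 = 7.91 ft/s; Fr₂ = V₂/√(g·y₂) = 0.252.
The Bélanger relation is symmetric: y₁/y₂ = ½[√(1 + 8Fr₂²) − 1] = ½[√1.508 − 1] = 0.114.
y₁ = 0.114 × 30.6 = 3.49 ft.
V₁ = q/y₁ = 242/3.49 = 69.4 ft/s.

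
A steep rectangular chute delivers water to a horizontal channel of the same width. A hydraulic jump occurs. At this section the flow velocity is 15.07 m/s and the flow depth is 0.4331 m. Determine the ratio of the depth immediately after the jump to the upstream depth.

y₂/y₁ = 9.852

Fr₁ = V₁/√(g·y₁) = 15.07/√(9.81×0.4331) = 7.311.
By Bélanger, y₂/y₁ = ½[√(1 + 8Fr₁²) − 1] = ½[√428.62 − 1] = 9.852.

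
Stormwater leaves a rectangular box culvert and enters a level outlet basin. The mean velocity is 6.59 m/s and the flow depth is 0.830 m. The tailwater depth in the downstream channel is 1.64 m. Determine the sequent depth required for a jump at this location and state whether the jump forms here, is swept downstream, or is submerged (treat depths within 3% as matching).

Fr₁ = V₁/√(g·y₁) = 6.59/√(9.81×0.830) = 2.31.
Bélanger equation: y₂/y₁ = ½[√(1 + 8Fr₁²) − 1] = ½[√43.67 − 1] = 2.80.
y₂ = 2.80 × 0.830 = 2.33 m.
Tailwater y_tw = 1.64 m: y_tw < y₂, so the jump is swept downstream.

y₂ = 2.33 m; the jump is swept downstream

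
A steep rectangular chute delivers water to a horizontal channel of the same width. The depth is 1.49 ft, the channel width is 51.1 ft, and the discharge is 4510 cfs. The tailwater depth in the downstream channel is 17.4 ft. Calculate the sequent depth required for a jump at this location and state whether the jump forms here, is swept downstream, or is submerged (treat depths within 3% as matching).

q = Q/b = 4510/51.1 = 88.3 ft²/s; V₁ = q/y₁ = 59.2 ft/s. Fr₁ = V₁/√(g·y₁) = 8.55.
Bélanger equation: y₂/y₁ = ½[√(1 + 8Fr₁²) − 1] = ½[√586.0 − 1] = 11.6.
y₂ = 11.6 × 1.49 = 17.3 ft.
Tailwater y_tw = 17.4 ft: y_tw ≈ y₂, so the jump forms here.

y₂ = 17.3 ft; the jump forms here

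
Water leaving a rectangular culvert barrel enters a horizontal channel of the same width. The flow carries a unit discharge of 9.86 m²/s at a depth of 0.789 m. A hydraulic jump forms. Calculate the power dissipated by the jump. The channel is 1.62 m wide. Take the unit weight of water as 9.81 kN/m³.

P = 609 kW

V₁ = q/y₁ = 9.86/0.789 = 12.5 m/s. Fr₁ = V₁/√(g·y₁) = 12.5/√(9.81×0.789) = 4.49.
From the momentum equation for a rectangular channel, y₂/y₁ = ½[√(1 + 8Fr₁²) − 1] = ½[√162.4 − 1] = 5.87.
y₂ = 5.87 × 0.789 = 4.63 m.
V₂ = q/y₂ = 9.86/4.63 = 2.13 m/s. E₁ = y₁ + V₁²/2g = 8.75 m; E₂ = y₂ + V₂²/2g = 4.86 m. ΔE = E₁ − E₂ = 3.88 m.
Q = q·b = 9.86 × 1.62 = 16.0 m³/s. P = γ·Q·ΔE = 9.81 × 16.0 × 3.88 = 609 kW.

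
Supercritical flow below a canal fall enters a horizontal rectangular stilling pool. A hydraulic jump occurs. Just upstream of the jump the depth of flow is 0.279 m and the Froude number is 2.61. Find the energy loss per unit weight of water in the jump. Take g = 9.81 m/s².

Fr₁ = 2.61 (given).
Sequent-depth ratio: y₂/y₁ = ½[√(1 + 8Fr₁²) − 1] = ½[√55.50 − 1] = 3.22.
y₂ = 3.22 × 0.279 = 0.900 m.
V₁ = Fr₁·√(g·y₁) = 2.61×√(9.81×0.279) = 4.32 m/s; q = V₁·y₁ = 1.20 m²/s. V₂ = q/y₂ = 1.20/0.900 = 1.34 m/s. E₁ = y₁ + V₁²/2g = 1.23 m; E₂ = y₂ + V₂²/2g = 0.991 m. ΔE = E₁ − E₂ = 0.238 m.

ΔE = 0.238 m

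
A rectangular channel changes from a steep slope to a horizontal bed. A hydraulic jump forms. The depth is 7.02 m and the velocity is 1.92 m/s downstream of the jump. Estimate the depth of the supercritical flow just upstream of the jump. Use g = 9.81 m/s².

Fr₂ = V₂/√(g·y₂) = 1.92/√(9.81×7.02) = 0.231.
The Bélanger relation is symmetric: y₁/y₂ = ½[√(1 + 8Fr₂²) − 1] = ½[√1.428 − 1] = 0.0975.
y₁ = 0.0975 × 7.02 = 0.685 m.

y₁ = 0.685 m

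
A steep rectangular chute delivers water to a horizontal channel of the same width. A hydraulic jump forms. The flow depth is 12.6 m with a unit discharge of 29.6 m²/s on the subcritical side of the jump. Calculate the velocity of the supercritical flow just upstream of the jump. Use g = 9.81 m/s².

V₂ = q/y₂ = 29.6/12.6 = 2.35 m/s; Fr₂ = V₂/√(g·y₂) = 0.211.
From the momentum equation (using Fr₂), y₁/y₂ = ½[√(1 + 8Fr₂²) − 1] = ½[√1.357 − 1] = 0.0825.
y₁ = 0.0825 × 12.6 = 1.04 m.
V₁ = q/y₁ = 29.6/1.04 = 28.5 m/s.

V₁ = 28.5 m/s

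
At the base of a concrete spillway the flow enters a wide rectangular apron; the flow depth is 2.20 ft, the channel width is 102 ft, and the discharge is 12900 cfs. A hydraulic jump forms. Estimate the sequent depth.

q = Q/b = 12900/102 = 126 ft²/s; V₁ = q/y₁ = 57.5 ft/s. Fr₁ = V₁/√(g·y₁) = 6.83.
By Bélanger, y₂/y₁ = ½[√(1 + 8Fr₁²) − 1] = ½[√374.2 − 1] = 9.17.
y₂ = 9.17 × 2.20 = 20.2 ft.

y₂ = 20.2 ft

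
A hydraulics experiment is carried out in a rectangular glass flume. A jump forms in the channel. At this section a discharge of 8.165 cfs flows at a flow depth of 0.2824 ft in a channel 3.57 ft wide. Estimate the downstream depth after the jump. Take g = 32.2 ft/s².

q = Q/b = 8.165/3.57 = 2.287 ft²/s; V₁ = q/y₁ = 8.099 ft/s. Fr₁ = V₁/√(g·y₁) = 2.686.
Bélanger equation: y₂/y₁ = ½[√(1 + 8Fr₁²) − 1] = ½[√58.705 − 1] = 3.331.
y₂ = 3.331 × 0.2824 = 0.9407 ft.

y₂ = 0.9407 ft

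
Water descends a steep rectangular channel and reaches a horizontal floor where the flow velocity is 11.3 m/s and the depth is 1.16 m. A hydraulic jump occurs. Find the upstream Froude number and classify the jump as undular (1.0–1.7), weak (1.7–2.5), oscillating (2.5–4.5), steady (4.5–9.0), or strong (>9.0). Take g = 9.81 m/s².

Fr₁ = 3.35; oscillating jump

Fr₁ = V₁/√(g·y₁) = 11.3/√(9.81×1.16) = 3.35.
Fr₁ = 3.35 lies in the oscillating range.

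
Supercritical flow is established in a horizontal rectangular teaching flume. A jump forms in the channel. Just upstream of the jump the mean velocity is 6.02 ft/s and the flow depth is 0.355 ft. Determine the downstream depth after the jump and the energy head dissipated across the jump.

Fr₁ = V₁/√(g·y₁) = 6.02/√(32.2×0.355) = 1.78.
By Bélanger, y₂/y₁ = ½[√(1 + 8Fr₁²) − 1] = ½[√26.36 − 1] = 2.07.
y₂ = 2.07 × 0.355 = 0.734 ft.
q = V₁·y₁ = 6.02 × 0.355 = 2.14 ft²/s. V₂ = q/y₂ = 2.14/0.734 = 2.91 ft/s. E₁ = y₁ + V₁²/2g = 0.918 ft; E₂ = y₂ + V₂²/2g = 0.866 ft. ΔE = E₁ − E₂ = 0.0522 ft.

y₂ = 0.734 ft; ΔE = 0.0522 ft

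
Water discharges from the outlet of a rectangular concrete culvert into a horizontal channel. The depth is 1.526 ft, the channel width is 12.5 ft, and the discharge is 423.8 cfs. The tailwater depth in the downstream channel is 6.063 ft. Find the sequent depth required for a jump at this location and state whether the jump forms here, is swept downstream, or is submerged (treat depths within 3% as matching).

y₂ = 6.119 ft; the jump forms here

q = Q/b = 423.8/12.5 = 33.90 ft²/s; V₁ = q/y₁ = 22.22 ft/s. Fr₁ = V₁/√(g·y₁) = 3.170.
Sequent-depth ratio: y₂/y₁ = ½[√(1 + 8Fr₁²) − 1] = ½[√81.366 − 1] = 4.010.
y₂ = 4.010 × 1.526 = 6.119 ft.
Tailwater y_tw = 6.063 ft: y_tw ≈ y₂, so the jump forms here.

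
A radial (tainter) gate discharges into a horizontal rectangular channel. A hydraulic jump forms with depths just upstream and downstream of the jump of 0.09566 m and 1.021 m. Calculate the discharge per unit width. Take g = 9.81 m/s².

q = 0.7314 m²/s

For a rectangular channel the momentum equation gives q² = ½·g·y₁·y₂·(y₁ + y₂) = ½×9.81×0.09566×1.021×1.117 = 0.5350.
q = √0.5350 = 0.7314 m²/s.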